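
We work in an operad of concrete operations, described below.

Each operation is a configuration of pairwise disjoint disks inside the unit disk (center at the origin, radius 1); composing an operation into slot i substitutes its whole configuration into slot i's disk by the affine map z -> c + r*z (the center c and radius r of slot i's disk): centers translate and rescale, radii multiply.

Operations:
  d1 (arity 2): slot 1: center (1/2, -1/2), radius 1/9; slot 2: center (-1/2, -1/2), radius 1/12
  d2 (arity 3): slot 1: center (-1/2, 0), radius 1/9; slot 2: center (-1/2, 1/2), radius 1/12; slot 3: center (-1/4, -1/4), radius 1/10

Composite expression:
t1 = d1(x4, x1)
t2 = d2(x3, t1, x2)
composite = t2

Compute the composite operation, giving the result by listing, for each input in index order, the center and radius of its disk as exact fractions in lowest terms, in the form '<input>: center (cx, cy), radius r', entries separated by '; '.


x1: center (-13/24, 11/24), radius 1/144; x2: center (-1/4, -1/4), radius 1/10; x3: center (-1/2, 0), radius 1/9; x4: center (-11/24, 11/24), radius 1/108

Follow each x-input down from d2: c' goes to c + r*c', radius to r*r'.
x3: after 1 affine step, its disk has center (-1/2, 0), radius 1/9
x4: after 2 affine steps, its disk has center (-11/24, 11/24), radius 1/108
x1: after 2 affine steps, its disk has center (-13/24, 11/24), radius 1/144
x2: after 1 affine step, its disk has center (-1/4, -1/4), radius 1/10


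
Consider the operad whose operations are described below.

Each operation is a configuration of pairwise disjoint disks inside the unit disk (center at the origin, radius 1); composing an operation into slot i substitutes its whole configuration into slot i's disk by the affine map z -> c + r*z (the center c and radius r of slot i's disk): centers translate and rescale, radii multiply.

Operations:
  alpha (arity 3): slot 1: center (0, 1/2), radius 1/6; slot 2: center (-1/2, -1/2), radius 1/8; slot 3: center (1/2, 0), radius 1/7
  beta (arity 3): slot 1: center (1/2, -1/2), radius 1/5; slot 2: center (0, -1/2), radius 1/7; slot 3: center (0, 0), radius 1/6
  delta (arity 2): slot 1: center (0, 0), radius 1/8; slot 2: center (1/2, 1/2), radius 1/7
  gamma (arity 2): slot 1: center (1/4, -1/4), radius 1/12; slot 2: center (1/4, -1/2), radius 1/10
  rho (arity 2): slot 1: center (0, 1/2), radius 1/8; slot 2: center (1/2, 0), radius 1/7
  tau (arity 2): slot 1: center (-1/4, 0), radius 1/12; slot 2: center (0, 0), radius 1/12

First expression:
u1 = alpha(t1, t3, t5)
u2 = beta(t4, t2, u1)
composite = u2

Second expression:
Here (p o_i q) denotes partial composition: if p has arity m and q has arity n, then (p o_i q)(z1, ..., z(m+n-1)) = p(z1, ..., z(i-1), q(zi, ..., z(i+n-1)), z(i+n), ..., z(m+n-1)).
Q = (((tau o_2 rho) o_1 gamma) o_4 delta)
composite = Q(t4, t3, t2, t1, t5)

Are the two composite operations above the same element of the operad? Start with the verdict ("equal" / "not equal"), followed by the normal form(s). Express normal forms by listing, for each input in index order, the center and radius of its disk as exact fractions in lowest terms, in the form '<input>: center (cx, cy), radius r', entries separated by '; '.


not equal; first: t1: center (0, 1/12), radius 1/36; t2: center (0, -1/2), radius 1/7; t3: center (-1/12, -1/12), radius 1/48; t4: center (1/2, -1/2), radius 1/5; t5: center (1/12, 0), radius 1/42; second: t1: center (1/24, 0), radius 1/672; t2: center (0, 1/24), radius 1/96; t3: center (-11/48, -1/24), radius 1/120; t4: center (-11/48, -1/48), radius 1/144; t5: center (1/21, 1/168), radius 1/588

The first composite normalizes to t1: center (0, 1/12), radius 1/36; t2: center (0, -1/2), radius 1/7; t3: center (-1/12, -1/12), radius 1/48; t4: center (1/2, -1/2), radius 1/5; t5: center (1/12, 0), radius 1/42
The second composite normalizes to t1: center (1/24, 0), radius 1/672; t2: center (0, 1/24), radius 1/96; t3: center (-11/48, -1/24), radius 1/120; t4: center (-11/48, -1/48), radius 1/144; t5: center (1/21, 1/168), radius 1/588
No match — not equal.


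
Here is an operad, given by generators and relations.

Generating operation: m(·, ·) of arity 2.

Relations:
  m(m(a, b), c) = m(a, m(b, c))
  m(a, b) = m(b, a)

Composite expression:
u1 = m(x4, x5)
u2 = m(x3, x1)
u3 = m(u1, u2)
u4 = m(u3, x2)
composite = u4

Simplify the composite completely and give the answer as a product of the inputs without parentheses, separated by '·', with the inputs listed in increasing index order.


x1 · x2 · x3 · x4 · x5

Reordering under m is free, so list the x-inputs canonically.
m(x4, x5) reduces to x4 · x5
m(x3, x1) reduces to x3 · x1
m(m(x4, x5), m(x3, x1)) reduces to x4 · x5 · x3 · x1
m(m(m(x4, x5), m(x3, x1)), x2) reduces to x4 · x5 · x3 · x1 · x2
putting the inputs in ascending order: x1 · x2 · x3 · x4 · x5


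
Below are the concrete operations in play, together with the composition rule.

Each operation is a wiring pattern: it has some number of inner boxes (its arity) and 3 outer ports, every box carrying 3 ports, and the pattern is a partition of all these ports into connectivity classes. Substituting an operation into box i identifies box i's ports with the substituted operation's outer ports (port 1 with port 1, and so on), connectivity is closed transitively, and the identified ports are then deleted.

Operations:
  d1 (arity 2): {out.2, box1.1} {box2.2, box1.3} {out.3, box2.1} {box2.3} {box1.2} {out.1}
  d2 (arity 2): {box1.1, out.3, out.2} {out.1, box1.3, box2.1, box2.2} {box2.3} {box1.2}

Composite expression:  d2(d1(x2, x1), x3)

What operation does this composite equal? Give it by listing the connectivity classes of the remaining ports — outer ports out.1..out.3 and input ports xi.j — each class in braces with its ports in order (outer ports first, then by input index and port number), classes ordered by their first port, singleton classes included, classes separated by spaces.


{out.1, x1.1, x3.1, x3.2} {out.2, out.3} {x1.2, x2.3} {x1.3} {x2.1} {x2.2} {x3.3}


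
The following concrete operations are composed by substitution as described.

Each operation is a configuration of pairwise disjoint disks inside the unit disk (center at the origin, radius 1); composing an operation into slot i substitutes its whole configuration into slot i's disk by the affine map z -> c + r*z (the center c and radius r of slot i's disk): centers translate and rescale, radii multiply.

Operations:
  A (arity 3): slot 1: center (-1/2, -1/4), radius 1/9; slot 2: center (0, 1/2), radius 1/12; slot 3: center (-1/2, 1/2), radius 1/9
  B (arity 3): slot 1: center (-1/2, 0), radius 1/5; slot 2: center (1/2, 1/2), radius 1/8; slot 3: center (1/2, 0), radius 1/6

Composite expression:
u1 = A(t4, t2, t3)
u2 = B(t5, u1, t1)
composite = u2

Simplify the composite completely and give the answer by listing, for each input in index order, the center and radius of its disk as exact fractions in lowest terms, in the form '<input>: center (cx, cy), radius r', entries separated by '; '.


t1: center (1/2, 0), radius 1/6; t2: center (1/2, 9/16), radius 1/96; t3: center (7/16, 9/16), radius 1/72; t4: center (7/16, 15/32), radius 1/72; t5: center (-1/2, 0), radius 1/5

Below B, radii multiply path by path; the t-disk centers shift.
for t5, the 1-step affine chain lands on center (-1/2, 0), radius 1/5
for t4, the 2-step affine chain lands on center (7/16, 15/32), radius 1/72
for t2, the 2-step affine chain lands on center (1/2, 9/16), radius 1/96
for t3, the 2-step affine chain lands on center (7/16, 9/16), radius 1/72
for t1, the 1-step affine chain lands on center (1/2, 0), radius 1/6


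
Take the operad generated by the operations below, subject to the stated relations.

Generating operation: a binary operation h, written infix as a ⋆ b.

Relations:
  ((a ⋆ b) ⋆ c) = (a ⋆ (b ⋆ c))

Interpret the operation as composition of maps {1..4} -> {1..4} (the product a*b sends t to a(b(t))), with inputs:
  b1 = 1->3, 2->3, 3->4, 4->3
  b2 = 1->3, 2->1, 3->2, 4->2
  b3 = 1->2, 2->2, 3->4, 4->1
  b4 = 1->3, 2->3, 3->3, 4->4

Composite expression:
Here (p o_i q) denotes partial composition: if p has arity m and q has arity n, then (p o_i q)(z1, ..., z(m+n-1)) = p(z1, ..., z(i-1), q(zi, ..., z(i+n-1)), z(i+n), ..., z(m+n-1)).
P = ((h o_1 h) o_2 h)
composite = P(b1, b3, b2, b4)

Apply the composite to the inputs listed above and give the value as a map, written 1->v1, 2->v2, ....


1->3, 2->3, 3->3, 4->3

(b3 ⋆ b2) = 1->4, 2->2, 3->2, 4->2
(b1 ⋆ (b3 ⋆ b2)) = 1->3, 2->3, 3->3, 4->3
((b1 ⋆ (b3 ⋆ b2)) ⋆ b4) = 1->3, 2->3, 3->3, 4->3


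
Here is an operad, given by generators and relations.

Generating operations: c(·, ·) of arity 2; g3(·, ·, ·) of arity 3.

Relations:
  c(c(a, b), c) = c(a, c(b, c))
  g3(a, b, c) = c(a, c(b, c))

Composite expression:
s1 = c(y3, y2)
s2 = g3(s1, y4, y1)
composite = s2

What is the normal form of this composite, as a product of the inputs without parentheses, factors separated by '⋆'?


y3 ⋆ y2 ⋆ y4 ⋆ y1

Associativity of g3 dissolves the nesting; only the y-input order survives.
c(y3, y2) linearizes to y3 ⋆ y2
g3(c(y3, y2), y4, y1) linearizes to y3 ⋆ y2 ⋆ y4 ⋆ y1


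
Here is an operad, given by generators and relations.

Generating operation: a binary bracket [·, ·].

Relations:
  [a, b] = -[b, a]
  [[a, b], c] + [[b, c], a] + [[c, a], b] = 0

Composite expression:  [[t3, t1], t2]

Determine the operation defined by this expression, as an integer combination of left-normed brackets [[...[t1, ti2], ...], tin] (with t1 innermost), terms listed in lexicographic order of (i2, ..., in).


-[[t1, t3], t2]

Skip Jacobi rewriting: expand, keep t1-initial words, read off terms.
Composite bracket: [[t3, t1], t2]
Under [a, b] = ab - ba we get 4 signed associative words (2^2 = 4).
Collect the words opening with t1:
  the word t1t3t2 carries sign -1 and contributes -[[t1, t3], t2]


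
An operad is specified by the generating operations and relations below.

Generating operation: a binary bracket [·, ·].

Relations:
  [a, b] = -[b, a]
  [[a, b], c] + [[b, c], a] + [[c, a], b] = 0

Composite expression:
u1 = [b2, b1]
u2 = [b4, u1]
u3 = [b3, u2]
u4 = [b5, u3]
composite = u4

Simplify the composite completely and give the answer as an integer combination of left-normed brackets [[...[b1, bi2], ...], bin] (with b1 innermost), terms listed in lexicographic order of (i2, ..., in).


[[[[b1, b2], b4], b3], b5]


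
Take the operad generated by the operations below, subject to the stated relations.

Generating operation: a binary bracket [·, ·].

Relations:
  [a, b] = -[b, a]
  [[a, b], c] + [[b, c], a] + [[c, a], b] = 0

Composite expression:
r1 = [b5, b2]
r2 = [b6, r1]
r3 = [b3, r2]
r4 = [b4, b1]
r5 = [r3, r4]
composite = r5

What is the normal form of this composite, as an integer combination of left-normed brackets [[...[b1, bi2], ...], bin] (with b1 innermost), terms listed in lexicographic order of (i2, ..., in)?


-[[[[[b1, b4], b2], b5], b6], b3] + [[[[[b1, b4], b3], b2], b5], b6] - [[[[[b1, b4], b3], b5], b2], b6] - [[[[[b1, b4], b3], b6], b2], b5] + [[[[[b1, b4], b3], b6], b5], b2] + [[[[[b1, b4], b5], b2], b6], b3] + [[[[[b1, b4], b6], b2], b5], b3] - [[[[[b1, b4], b6], b5], b2], b3]

Expand each bracket as ab - ba; the b1-initial words give the coefficients.
Composite bracket: [[b3, [b6, [b5, b2]]], [b4, b1]]
Under [a, b] = ab - ba we get 32 signed associative words (2^5 = 32).
The b1-initial words carry the normal form:
  b1b4b2b5b6b3 (sign -1) contributes -[[[[[b1, b4], b2], b5], b6], b3]
  b1b4b3b2b5b6 (sign +1) contributes +[[[[[b1, b4], b3], b2], b5], b6]
  b1b4b3b5b2b6 (sign -1) contributes -[[[[[b1, b4], b3], b5], b2], b6]
  b1b4b3b6b2b5 (sign -1) contributes -[[[[[b1, b4], b3], b6], b2], b5]
  b1b4b3b6b5b2 (sign +1) contributes +[[[[[b1, b4], b3], b6], b5], b2]
  b1b4b5b2b6b3 (sign +1) contributes +[[[[[b1, b4], b5], b2], b6], b3]
  b1b4b6b2b5b3 (sign +1) contributes +[[[[[b1, b4], b6], b2], b5], b3]
  b1b4b6b5b2b3 (sign -1) contributes -[[[[[b1, b4], b6], b5], b2], b3]


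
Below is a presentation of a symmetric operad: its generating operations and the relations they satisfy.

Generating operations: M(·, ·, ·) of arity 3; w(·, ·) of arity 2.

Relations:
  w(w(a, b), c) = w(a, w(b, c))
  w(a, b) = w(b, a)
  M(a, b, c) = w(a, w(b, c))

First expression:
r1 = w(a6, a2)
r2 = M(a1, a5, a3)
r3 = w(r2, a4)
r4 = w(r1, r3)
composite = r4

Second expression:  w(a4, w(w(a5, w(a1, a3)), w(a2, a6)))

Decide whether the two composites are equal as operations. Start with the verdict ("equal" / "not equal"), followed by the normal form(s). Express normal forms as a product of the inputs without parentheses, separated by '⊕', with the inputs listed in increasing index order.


equal; the common form is a1 ⊕ a2 ⊕ a3 ⊕ a4 ⊕ a5 ⊕ a6


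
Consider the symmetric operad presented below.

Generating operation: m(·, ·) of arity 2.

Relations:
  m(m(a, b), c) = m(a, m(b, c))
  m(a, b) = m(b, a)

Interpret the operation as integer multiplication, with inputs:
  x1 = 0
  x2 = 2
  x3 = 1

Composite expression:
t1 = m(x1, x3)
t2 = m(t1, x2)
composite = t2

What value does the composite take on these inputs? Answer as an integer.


0


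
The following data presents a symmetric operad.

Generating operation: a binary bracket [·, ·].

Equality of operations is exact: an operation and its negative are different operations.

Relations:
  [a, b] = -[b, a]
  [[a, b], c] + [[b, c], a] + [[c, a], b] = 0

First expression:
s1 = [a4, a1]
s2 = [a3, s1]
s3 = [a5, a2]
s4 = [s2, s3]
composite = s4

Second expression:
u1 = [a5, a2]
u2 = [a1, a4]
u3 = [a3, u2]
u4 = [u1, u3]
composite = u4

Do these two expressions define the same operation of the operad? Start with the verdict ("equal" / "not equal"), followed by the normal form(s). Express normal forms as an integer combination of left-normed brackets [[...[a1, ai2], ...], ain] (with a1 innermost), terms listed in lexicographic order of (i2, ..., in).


equal: each reduces to -[[[[a1, a4], a3], a2], a5] + [[[[a1, a4], a3], a5], a2]

The first expression reduces to -[[[[a1, a4], a3], a2], a5] + [[[[a1, a4], a3], a5], a2]
The second expression reduces to -[[[[a1, a4], a3], a2], a5] + [[[[a1, a4], a3], a5], a2]
Same normal form: equal.


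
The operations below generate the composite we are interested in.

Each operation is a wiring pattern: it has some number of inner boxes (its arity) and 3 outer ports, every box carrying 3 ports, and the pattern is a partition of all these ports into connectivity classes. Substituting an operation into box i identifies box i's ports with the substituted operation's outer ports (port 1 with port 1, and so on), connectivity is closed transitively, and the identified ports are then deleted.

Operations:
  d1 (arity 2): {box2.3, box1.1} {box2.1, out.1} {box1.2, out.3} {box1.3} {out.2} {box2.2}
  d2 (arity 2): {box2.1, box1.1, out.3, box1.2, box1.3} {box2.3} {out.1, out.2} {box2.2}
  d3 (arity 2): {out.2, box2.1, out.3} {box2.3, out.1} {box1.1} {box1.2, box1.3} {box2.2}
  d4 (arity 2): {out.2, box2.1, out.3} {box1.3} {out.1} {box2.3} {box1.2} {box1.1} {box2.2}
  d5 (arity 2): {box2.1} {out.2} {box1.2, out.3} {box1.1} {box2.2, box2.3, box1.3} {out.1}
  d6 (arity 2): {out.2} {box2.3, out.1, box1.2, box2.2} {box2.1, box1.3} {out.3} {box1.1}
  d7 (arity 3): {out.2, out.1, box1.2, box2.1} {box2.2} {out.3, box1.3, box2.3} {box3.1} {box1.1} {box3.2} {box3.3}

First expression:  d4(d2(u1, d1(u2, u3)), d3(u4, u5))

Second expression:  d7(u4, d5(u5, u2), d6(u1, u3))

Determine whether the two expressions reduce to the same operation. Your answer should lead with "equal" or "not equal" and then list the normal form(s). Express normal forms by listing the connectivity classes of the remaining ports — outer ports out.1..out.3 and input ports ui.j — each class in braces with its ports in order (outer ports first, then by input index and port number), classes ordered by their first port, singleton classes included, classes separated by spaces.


not equal: they reduce to {out.1} {out.2, out.3, u5.3} {u1.1, u1.2, u1.3, u3.1} {u2.1, u3.3} {u2.2} {u2.3} {u3.2} {u4.1} {u4.2, u4.3} {u5.1} {u5.2} and {out.1, out.2, u4.2} {out.3, u4.3, u5.2} {u1.1} {u1.2, u3.2, u3.3} {u1.3, u3.1} {u2.1} {u2.2, u2.3, u5.3} {u4.1} {u5.1}


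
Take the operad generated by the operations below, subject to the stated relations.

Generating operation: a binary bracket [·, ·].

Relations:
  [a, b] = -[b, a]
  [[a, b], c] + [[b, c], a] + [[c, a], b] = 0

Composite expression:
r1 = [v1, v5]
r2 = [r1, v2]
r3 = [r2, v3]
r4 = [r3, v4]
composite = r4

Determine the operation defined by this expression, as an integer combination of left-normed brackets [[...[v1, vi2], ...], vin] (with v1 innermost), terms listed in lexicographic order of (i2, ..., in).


Left-normed coefficients sit on the v1-initial expansion words.
Composite bracket: [[[[v1, v5], v2], v3], v4]
Applying ab - ba throughout gives 16 signed words (2^4 = 16).
Words beginning with v1 determine it all:
  v1v5v2v3v4 appears with sign +1, giving the term +[[[[v1, v5], v2], v3], v4]

[[[[v1, v5], v2], v3], v4]


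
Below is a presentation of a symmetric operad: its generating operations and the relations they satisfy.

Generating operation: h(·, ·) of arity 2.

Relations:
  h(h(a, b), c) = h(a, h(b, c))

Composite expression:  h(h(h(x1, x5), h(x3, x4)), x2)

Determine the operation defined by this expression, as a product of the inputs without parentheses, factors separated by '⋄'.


Associativity of h dissolves the nesting; only the x-input order survives.
h(x1, x5) unparenthesizes to x1 ⋄ x5
h(x3, x4) unparenthesizes to x3 ⋄ x4
h(h(x1, x5), h(x3, x4)) unparenthesizes to x1 ⋄ x5 ⋄ x3 ⋄ x4
h(h(h(x1, x5), h(x3, x4)), x2) unparenthesizes to x1 ⋄ x5 ⋄ x3 ⋄ x4 ⋄ x2

x1 ⋄ x5 ⋄ x3 ⋄ x4 ⋄ x2


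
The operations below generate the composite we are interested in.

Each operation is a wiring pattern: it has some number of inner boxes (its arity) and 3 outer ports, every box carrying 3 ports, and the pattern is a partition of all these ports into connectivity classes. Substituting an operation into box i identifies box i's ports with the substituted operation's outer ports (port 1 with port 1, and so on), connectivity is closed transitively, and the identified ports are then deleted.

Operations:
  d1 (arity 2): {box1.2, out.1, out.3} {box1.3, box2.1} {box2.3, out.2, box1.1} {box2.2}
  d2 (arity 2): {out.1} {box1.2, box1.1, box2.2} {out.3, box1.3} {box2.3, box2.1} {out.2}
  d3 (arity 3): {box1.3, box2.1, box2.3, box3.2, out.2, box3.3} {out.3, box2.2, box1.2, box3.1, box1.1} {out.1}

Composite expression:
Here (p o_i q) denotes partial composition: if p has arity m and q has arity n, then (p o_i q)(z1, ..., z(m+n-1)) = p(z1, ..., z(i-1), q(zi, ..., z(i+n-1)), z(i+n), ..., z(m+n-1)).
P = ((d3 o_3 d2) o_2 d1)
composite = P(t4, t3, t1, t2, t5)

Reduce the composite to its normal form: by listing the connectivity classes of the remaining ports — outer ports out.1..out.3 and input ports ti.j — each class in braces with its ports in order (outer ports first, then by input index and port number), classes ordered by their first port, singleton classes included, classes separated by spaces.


Connectivity passes through glued d3-boundaries; trace each wire chain.
after d1, the pattern on (t3, t1) reads {out.1, out.3, t3.2} {out.2, t1.3, t3.1} {t1.1, t3.3} {t1.2} (out.j = its outer ports)
after d2, the pattern on (t2, t5) reads {out.1} {out.2} {out.3, t2.3} {t2.1, t2.2, t5.2} {t5.1, t5.3} (out.j = its outer ports)
after d3, the pattern on (t4, t3, t1, t2, t5) reads {out.1} {out.2, t2.3, t3.2, t4.3} {out.3, t1.3, t3.1, t4.1, t4.2} {t1.1, t3.3} {t1.2} {t2.1, t2.2, t5.2} {t5.1, t5.3} (out.j = its outer ports)

{out.1} {out.2, t2.3, t3.2, t4.3} {out.3, t1.3, t3.1, t4.1, t4.2} {t1.1, t3.3} {t1.2} {t2.1, t2.2, t5.2} {t5.1, t5.3}


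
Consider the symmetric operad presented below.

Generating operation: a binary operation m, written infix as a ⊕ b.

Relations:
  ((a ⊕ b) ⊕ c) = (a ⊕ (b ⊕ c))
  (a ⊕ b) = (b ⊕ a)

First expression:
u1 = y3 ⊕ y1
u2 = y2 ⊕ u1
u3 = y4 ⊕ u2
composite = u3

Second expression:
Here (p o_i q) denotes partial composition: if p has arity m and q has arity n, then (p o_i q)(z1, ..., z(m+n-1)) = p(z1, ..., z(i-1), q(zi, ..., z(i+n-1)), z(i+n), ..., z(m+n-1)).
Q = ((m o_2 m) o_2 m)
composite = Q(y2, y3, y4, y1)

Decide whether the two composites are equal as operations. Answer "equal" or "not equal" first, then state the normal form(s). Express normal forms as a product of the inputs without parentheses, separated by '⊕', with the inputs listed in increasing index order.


Normal form of the first expression: y1 ⊕ y2 ⊕ y3 ⊕ y4
Normal form of the second expression: y1 ⊕ y2 ⊕ y3 ⊕ y4
Both agree, so they are equal.

equal; the common form is y1 ⊕ y2 ⊕ y3 ⊕ y4


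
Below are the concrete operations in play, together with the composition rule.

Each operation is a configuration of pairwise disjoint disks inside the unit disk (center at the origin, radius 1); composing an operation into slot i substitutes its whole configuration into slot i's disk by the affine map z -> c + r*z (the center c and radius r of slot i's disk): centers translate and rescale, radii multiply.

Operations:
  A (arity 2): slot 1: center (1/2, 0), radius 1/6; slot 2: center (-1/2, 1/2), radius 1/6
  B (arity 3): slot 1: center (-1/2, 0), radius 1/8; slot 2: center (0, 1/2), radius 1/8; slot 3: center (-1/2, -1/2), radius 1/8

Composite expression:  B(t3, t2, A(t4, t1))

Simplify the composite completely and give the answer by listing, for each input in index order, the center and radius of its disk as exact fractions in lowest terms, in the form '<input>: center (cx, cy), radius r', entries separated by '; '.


t1: center (-9/16, -7/16), radius 1/48; t2: center (0, 1/2), radius 1/8; t3: center (-1/2, 0), radius 1/8; t4: center (-7/16, -1/2), radius 1/48

Each t-disk chains the slot maps above it in B; radii multiply.
t3 passes through 1 substitution, ending at center (-1/2, 0), radius 1/8
t2 passes through 1 substitution, ending at center (0, 1/2), radius 1/8
t4 passes through 2 substitutions, ending at center (-7/16, -1/2), radius 1/48
t1 passes through 2 substitutions, ending at center (-9/16, -7/16), radius 1/48


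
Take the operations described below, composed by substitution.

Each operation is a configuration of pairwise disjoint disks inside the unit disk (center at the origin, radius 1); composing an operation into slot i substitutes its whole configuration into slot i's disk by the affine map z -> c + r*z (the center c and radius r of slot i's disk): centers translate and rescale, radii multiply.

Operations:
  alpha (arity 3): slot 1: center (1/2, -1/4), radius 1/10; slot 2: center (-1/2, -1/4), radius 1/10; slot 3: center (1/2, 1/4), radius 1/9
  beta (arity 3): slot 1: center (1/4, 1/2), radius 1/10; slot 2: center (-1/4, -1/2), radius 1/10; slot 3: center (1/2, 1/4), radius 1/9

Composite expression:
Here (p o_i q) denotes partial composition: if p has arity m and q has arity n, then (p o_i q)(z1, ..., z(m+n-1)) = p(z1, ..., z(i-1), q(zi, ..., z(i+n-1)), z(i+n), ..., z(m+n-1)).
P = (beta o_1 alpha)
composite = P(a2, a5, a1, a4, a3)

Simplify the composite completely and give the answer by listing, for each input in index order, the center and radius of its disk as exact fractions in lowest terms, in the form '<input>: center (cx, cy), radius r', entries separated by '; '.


a1: center (3/10, 21/40), radius 1/90; a2: center (3/10, 19/40), radius 1/100; a3: center (1/2, 1/4), radius 1/9; a4: center (-1/4, -1/2), radius 1/10; a5: center (1/5, 19/40), radius 1/100

Follow each a-input down from beta: c' goes to c + r*c', radius to r*r'.
a2: after 2 affine steps, its disk has center (3/10, 19/40), radius 1/100
a5: after 2 affine steps, its disk has center (1/5, 19/40), radius 1/100
a1: after 2 affine steps, its disk has center (3/10, 21/40), radius 1/90
a4: after 1 affine step, its disk has center (-1/4, -1/2), radius 1/10
a3: after 1 affine step, its disk has center (1/2, 1/4), radius 1/9


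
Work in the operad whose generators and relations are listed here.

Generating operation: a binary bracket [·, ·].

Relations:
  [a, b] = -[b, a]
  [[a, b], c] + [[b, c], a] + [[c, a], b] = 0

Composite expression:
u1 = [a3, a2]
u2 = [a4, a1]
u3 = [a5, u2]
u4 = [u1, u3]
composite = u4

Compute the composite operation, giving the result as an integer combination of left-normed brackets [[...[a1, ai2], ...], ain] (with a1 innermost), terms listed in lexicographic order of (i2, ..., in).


[[[[a1, a4], a5], a2], a3] - [[[[a1, a4], a5], a3], a2]

A multilinear Lie element is pinned by a1-initial words (a1 innermost).
Composite bracket: [[a3, a2], [a5, [a4, a1]]]
The bracket unfolds into 16 signed words via [a, b] = ab - ba (2^4 = 16).
Coefficients come from the a1-initial words:
  a1a4a5a2a3 appears with sign +1, giving the term +[[[[a1, a4], a5], a2], a3]
  a1a4a5a3a2 appears with sign -1, giving the term -[[[[a1, a4], a5], a3], a2]


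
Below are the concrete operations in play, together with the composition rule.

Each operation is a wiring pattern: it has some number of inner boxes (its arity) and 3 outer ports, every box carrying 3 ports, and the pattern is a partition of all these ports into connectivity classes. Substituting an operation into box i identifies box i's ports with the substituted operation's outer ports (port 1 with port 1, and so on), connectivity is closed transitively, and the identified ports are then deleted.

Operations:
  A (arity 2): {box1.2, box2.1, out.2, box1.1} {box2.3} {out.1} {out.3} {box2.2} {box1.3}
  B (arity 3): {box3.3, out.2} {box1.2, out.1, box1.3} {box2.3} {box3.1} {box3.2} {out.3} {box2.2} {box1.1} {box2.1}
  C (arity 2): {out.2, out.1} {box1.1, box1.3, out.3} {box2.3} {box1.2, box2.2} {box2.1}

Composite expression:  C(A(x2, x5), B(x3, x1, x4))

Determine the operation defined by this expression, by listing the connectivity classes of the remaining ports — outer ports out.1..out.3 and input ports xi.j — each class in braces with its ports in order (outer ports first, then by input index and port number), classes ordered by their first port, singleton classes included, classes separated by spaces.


{out.1, out.2} {out.3} {x1.1} {x1.2} {x1.3} {x2.1, x2.2, x4.3, x5.1} {x2.3} {x3.1} {x3.2, x3.3} {x4.1} {x4.2} {x5.2} {x5.3}

Substituting into C glues patterns; closure does the rest.
the subtree at A composes to {out.1} {out.2, x2.1, x2.2, x5.1} {out.3} {x2.3} {x5.2} {x5.3} on (x2, x5); out.j = own outer ports
the subtree at B composes to {out.1, x3.2, x3.3} {out.2, x4.3} {out.3} {x1.1} {x1.2} {x1.3} {x3.1} {x4.1} {x4.2} on (x3, x1, x4); out.j = own outer ports
the subtree at C composes to {out.1, out.2} {out.3} {x1.1} {x1.2} {x1.3} {x2.1, x2.2, x4.3, x5.1} {x2.3} {x3.1} {x3.2, x3.3} {x4.1} {x4.2} {x5.2} {x5.3} on (x2, x5, x3, x1, x4); out.j = own outer ports


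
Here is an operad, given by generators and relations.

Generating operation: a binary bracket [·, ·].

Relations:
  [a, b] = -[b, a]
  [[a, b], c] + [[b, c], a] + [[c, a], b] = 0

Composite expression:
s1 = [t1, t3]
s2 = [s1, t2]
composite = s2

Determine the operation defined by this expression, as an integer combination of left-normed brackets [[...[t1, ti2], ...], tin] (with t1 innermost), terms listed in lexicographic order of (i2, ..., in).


Skip Jacobi rewriting: expand, keep t1-initial words, read off terms.
Composite bracket: [[t1, t3], t2]
The bracket unfolds into 4 signed words via [a, b] = ab - ba (2^2 = 4).
Words beginning with t1 determine it all:
  t1t3t2 appears with sign +1, giving the term +[[t1, t3], t2]

[[t1, t3], t2]


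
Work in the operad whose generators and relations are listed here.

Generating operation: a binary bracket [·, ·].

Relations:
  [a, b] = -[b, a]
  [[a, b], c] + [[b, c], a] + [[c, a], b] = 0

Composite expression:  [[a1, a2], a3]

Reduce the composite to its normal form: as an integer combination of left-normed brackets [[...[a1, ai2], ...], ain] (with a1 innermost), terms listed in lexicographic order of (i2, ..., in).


In the tensor algebra, words opening a1 carry the a1-anchored form.
Composite bracket: [[a1, a2], a3]
Applying ab - ba throughout gives 4 signed words (2^2 = 4).
The a1-initial words carry the normal form:
  sign of a1a2a3 is +1, so it contributes +[[a1, a2], a3]

[[a1, a2], a3]


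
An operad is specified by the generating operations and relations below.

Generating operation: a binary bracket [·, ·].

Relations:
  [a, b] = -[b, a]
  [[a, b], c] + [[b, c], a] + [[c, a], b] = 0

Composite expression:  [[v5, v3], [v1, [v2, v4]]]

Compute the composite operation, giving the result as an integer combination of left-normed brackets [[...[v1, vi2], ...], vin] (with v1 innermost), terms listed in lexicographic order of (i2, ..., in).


Skip Jacobi rewriting: expand, keep v1-initial words, read off terms.
Composite bracket: [[v5, v3], [v1, [v2, v4]]]
Each bracket splits as ab - ba, giving 16 signed words (2^4 = 16).
Only words starting with v1 matter:
  v1v2v4v3v5 (sign +1) contributes +[[[[v1, v2], v4], v3], v5]
  v1v2v4v5v3 (sign -1) contributes -[[[[v1, v2], v4], v5], v3]
  v1v4v2v3v5 (sign -1) contributes -[[[[v1, v4], v2], v3], v5]
  v1v4v2v5v3 (sign +1) contributes +[[[[v1, v4], v2], v5], v3]

[[[[v1, v2], v4], v3], v5] - [[[[v1, v2], v4], v5], v3] - [[[[v1, v4], v2], v3], v5] + [[[[v1, v4], v2], v5], v3]


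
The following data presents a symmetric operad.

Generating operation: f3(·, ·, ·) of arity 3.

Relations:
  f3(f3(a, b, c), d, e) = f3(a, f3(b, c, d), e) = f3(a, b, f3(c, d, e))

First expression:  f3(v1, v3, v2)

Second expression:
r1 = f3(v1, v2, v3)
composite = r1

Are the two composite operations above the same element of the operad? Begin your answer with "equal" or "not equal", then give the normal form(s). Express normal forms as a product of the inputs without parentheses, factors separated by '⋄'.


not equal — first v1 ⋄ v3 ⋄ v2, second v1 ⋄ v2 ⋄ v3

In normal form, the first expression is v1 ⋄ v3 ⋄ v2
In normal form, the second expression is v1 ⋄ v2 ⋄ v3
No match — not equal.


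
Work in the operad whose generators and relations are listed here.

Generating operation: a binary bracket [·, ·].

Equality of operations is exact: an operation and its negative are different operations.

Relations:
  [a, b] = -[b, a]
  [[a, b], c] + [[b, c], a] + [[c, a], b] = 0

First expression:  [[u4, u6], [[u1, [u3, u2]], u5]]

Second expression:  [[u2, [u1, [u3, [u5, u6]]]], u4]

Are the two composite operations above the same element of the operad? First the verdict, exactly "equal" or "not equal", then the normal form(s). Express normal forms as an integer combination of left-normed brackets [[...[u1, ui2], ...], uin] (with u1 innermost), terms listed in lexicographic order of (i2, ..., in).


The first expression, normalized: [[[[[u1, u2], u3], u5], u4], u6] - [[[[[u1, u2], u3], u5], u6], u4] - [[[[[u1, u3], u2], u5], u4], u6] + [[[[[u1, u3], u2], u5], u6], u4]
The second expression, normalized: -[[[[[u1, u3], u5], u6], u2], u4] + [[[[[u1, u3], u6], u5], u2], u4] + [[[[[u1, u5], u6], u3], u2], u4] - [[[[[u1, u6], u5], u3], u2], u4]
No match — not equal.

not equal; first: [[[[[u1, u2], u3], u5], u4], u6] - [[[[[u1, u2], u3], u5], u6], u4] - [[[[[u1, u3], u2], u5], u4], u6] + [[[[[u1, u3], u2], u5], u6], u4]; second: -[[[[[u1, u3], u5], u6], u2], u4] + [[[[[u1, u3], u6], u5], u2], u4] + [[[[[u1, u5], u6], u3], u2], u4] - [[[[[u1, u6], u5], u3], u2], u4]


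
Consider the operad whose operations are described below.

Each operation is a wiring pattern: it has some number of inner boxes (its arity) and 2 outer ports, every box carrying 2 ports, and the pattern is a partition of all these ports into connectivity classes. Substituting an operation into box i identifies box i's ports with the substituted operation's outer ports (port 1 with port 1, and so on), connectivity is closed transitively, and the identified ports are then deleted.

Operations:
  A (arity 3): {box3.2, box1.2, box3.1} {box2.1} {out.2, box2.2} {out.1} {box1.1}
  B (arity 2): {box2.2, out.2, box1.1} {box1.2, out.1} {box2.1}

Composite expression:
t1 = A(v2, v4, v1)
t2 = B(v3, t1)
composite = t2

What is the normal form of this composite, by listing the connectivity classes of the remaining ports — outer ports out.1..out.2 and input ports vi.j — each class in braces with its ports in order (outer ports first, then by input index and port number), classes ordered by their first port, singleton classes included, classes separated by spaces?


Substituting into B glues patterns; closure does the rest.
A over (v2, v4, v1) gives {out.1} {out.2, v4.2} {v1.1, v1.2, v2.2} {v2.1} {v4.1}, out.j being that stage's outer ports
B over (v3, v2, v4, v1) gives {out.1, v3.2} {out.2, v3.1, v4.2} {v1.1, v1.2, v2.2} {v2.1} {v4.1}, out.j being that stage's outer ports

{out.1, v3.2} {out.2, v3.1, v4.2} {v1.1, v1.2, v2.2} {v2.1} {v4.1}


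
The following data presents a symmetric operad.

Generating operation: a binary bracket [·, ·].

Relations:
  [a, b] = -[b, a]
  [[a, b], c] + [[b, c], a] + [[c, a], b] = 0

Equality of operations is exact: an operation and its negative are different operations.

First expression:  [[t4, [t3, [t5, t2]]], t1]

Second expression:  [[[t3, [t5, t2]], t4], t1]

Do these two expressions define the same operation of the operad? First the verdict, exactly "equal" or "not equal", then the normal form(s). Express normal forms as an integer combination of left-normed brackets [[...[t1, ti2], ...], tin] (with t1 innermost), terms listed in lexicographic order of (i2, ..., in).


Reducing the first expression gives [[[[t1, t2], t5], t3], t4] - [[[[t1, t3], t2], t5], t4] + [[[[t1, t3], t5], t2], t4] - [[[[t1, t4], t2], t5], t3] + [[[[t1, t4], t3], t2], t5] - [[[[t1, t4], t3], t5], t2] + [[[[t1, t4], t5], t2], t3] - [[[[t1, t5], t2], t3], t4]
Reducing the second expression gives -[[[[t1, t2], t5], t3], t4] + [[[[t1, t3], t2], t5], t4] - [[[[t1, t3], t5], t2], t4] + [[[[t1, t4], t2], t5], t3] - [[[[t1, t4], t3], t2], t5] + [[[[t1, t4], t3], t5], t2] - [[[[t1, t4], t5], t2], t3] + [[[[t1, t5], t2], t3], t4]
The forms do not match — not equal.

not equal; the first gives [[[[t1, t2], t5], t3], t4] - [[[[t1, t3], t2], t5], t4] + [[[[t1, t3], t5], t2], t4] - [[[[t1, t4], t2], t5], t3] + [[[[t1, t4], t3], t2], t5] - [[[[t1, t4], t3], t5], t2] + [[[[t1, t4], t5], t2], t3] - [[[[t1, t5], t2], t3], t4] and the second -[[[[t1, t2], t5], t3], t4] + [[[[t1, t3], t2], t5], t4] - [[[[t1, t3], t5], t2], t4] + [[[[t1, t4], t2], t5], t3] - [[[[t1, t4], t3], t2], t5] + [[[[t1, t4], t3], t5], t2] - [[[[t1, t4], t5], t2], t3] + [[[[t1, t5], t2], t3], t4]


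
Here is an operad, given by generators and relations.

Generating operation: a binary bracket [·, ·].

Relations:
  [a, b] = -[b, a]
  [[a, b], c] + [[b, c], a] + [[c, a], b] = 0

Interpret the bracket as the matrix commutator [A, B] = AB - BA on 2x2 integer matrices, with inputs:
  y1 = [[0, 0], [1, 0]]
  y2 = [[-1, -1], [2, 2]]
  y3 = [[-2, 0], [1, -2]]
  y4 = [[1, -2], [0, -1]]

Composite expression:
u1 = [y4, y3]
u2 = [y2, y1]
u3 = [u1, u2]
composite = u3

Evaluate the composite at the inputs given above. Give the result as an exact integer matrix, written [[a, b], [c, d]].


[[0, 0], [16, 0]]

[y4, y3] = [[-2, 0], [-2, 2]]
[y2, y1] = [[-1, 0], [3, 1]]
[[y4, y3], [y2, y1]] = [[0, 0], [16, 0]]


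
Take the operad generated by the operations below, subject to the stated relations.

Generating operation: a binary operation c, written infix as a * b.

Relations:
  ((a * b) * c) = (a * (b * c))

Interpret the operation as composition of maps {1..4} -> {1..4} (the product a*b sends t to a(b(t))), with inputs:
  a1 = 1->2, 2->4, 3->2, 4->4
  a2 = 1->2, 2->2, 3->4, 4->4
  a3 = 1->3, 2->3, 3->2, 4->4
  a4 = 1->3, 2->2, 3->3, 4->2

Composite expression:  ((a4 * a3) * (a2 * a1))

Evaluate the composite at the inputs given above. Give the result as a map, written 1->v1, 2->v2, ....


1->3, 2->2, 3->3, 4->2

(a4 * a3) = 1->3, 2->3, 3->2, 4->2
(a2 * a1) = 1->2, 2->4, 3->2, 4->4
((a4 * a3) * (a2 * a1)) = 1->3, 2->2, 3->3, 4->2


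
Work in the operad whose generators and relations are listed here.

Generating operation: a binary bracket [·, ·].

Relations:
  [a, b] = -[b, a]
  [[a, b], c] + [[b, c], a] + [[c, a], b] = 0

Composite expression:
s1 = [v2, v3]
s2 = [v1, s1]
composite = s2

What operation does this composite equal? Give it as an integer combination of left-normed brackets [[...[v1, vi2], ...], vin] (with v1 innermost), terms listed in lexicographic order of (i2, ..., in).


[[v1, v2], v3] - [[v1, v3], v2]


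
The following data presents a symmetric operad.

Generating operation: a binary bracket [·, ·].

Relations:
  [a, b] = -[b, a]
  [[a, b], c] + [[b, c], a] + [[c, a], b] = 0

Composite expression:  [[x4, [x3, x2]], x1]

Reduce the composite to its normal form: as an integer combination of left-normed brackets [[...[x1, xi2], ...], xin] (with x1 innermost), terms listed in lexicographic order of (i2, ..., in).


A multilinear Lie element is pinned by x1-initial words (x1 innermost).
Composite bracket: [[x4, [x3, x2]], x1]
Each bracket splits as ab - ba, giving 8 signed words (2^3 = 8).
Keep just the words that open with x1:
  x1x2x3x4 appears with sign -1, giving the term -[[[x1, x2], x3], x4]
  x1x3x2x4 appears with sign +1, giving the term +[[[x1, x3], x2], x4]
  x1x4x2x3 appears with sign +1, giving the term +[[[x1, x4], x2], x3]
  x1x4x3x2 appears with sign -1, giving the term -[[[x1, x4], x3], x2]

-[[[x1, x2], x3], x4] + [[[x1, x3], x2], x4] + [[[x1, x4], x2], x3] - [[[x1, x4], x3], x2]


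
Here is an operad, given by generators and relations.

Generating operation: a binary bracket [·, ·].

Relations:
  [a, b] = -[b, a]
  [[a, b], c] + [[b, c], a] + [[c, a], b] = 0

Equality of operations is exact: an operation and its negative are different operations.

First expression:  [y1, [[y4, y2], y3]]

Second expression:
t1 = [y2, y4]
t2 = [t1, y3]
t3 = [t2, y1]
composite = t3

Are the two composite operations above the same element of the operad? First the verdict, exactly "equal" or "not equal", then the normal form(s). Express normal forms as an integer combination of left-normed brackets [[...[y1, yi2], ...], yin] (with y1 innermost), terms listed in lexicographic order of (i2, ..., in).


equal; the common form is -[[[y1, y2], y4], y3] + [[[y1, y3], y2], y4] - [[[y1, y3], y4], y2] + [[[y1, y4], y2], y3]


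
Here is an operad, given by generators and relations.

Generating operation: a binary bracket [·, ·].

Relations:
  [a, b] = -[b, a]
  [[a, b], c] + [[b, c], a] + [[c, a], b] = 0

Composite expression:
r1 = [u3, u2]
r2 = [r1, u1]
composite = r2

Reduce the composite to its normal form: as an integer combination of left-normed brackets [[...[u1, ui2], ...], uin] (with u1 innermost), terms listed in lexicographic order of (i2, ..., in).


Skip Jacobi rewriting: expand, keep u1-initial words, read off terms.
Composite bracket: [[u3, u2], u1]
Each bracket splits as ab - ba, giving 4 signed words (2^2 = 4).
Only words starting with u1 matter:
  u1u2u3 (sign +1) contributes +[[u1, u2], u3]
  u1u3u2 (sign -1) contributes -[[u1, u3], u2]

[[u1, u2], u3] - [[u1, u3], u2]


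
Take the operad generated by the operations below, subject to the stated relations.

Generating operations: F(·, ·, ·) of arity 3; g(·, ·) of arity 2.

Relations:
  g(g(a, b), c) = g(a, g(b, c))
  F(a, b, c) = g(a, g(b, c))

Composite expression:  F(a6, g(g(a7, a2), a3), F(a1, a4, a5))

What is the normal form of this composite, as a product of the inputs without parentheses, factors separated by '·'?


The F-tree's shape is irrelevant; the a-reading-order decides.
g(a7, a2) collapses to a7 · a2
g(g(a7, a2), a3) collapses to a7 · a2 · a3
F(a1, a4, a5) collapses to a1 · a4 · a5
F(a6, g(g(a7, a2), a3), F(a1, a4, a5)) collapses to a6 · a7 · a2 · a3 · a1 · a4 · a5

a6 · a7 · a2 · a3 · a1 · a4 · a5


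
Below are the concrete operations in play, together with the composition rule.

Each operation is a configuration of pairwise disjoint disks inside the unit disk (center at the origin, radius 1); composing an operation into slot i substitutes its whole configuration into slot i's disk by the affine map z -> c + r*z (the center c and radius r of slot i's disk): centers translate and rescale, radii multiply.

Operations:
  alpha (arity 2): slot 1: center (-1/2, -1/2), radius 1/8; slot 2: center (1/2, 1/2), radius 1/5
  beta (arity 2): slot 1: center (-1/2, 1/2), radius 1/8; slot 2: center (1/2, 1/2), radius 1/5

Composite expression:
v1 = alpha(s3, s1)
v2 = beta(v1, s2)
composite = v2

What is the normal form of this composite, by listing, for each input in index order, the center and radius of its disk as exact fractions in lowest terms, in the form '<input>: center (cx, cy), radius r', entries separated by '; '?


s1: center (-7/16, 9/16), radius 1/40; s2: center (1/2, 1/2), radius 1/5; s3: center (-9/16, 7/16), radius 1/64

Affine substitution under beta: radii multiply and s-centers shift.
input s3: composing its 2 substitution steps yields center (-9/16, 7/16), radius 1/64
input s1: composing its 2 substitution steps yields center (-7/16, 9/16), radius 1/40
input s2: composing its 1 substitution step yields center (1/2, 1/2), radius 1/5
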